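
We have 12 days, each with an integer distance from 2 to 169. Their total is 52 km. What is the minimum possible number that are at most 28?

11

If only k of them are at most 28, the other 12 − k are at least 29, so the total is at least (12 − k)·29 + k·2.
This is ≤ 52, so (12 − k)·29 + 2k ≤ 52, which gives k ≥ 11.
Exactly 11 works: 11 values at 2 and 1 at 29 total 51; raise one of the low values by 1 (still ≤ 28) to hit 52.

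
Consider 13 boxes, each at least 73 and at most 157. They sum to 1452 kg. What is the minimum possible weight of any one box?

73

To make one box as small as possible, make the other 12 as large as possible.
The other 12 can take up 12 × 157 = 1884 ≥ 1452 − 73, so one box can sit at its floor of 73.
Achievable: one at 73 and the other 12 totalling 1379, which fits since 12 × 73 ≤ 1379 ≤ 12 × 157.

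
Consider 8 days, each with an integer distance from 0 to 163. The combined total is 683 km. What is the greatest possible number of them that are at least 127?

If k of the values are ≥ 127, the total is ≥ 127k + 0(8 − k).
Setting 127k + 0(8 − k) ≤ 683 gives 127k ≤ 683, so k ≤ 5.
k = 5 is achieved by 5 values at 127 and 3 at 0, total 635; add 48 to one value (staying below 127) to reach 683.

5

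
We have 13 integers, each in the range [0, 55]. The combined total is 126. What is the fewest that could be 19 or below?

7

Let j be the number exceeding 19. Then the total is ≥ 20·j + 0·(13 − j) = 0 + 20j.
So 20j ≤ 126 and j ≤ 6; hence at least 13 − 6 = 7 are ≤ 19.
Exactly 7 works: 7 values at 0 and 6 at 20 total 120; raise one of the low values by 6 (still ≤ 19) to hit 126.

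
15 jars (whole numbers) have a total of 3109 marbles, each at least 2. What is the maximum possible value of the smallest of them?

The 15 values sum to 3109, so their minimum is at most ⌊3109/15⌋ = 207.
Achievable: 11 of them at 207 and 4 at 208 total 3109.

207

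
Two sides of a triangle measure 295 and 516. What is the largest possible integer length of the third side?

The third side must be less than 295 + 516 = 811.
The largest integer below 811 is 810.

810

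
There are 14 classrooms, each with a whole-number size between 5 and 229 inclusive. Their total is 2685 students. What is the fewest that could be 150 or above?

Suppose at most 14 − j of them reach 150; then j values are ≤ 149 and the rest ≤ 229.
The total is then ≤ 149·j + 229·(14 − j) = 3206 − 80j. For this to be ≥ 2685 we need j ≤ 6, so at least 14 − 6 = 8 must reach 150.
Exactly 8 works: 8 values at 229 and 6 at 149 total 2726; lower one of the high values by 41 (still ≥ 150) to hit 2685.

8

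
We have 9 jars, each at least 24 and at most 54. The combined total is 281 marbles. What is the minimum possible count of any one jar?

To make one jar as small as possible, make the other 8 as large as possible.
The other 8 can take up 8 × 54 = 432 ≥ 281 − 24, so one jar can sit at its floor of 24.
Achievable: one at 24 and the other 8 totalling 257, which fits since 8 × 24 ≤ 257 ≤ 8 × 54.

24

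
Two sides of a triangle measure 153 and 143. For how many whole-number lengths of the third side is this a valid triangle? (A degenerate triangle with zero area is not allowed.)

The triangle inequality gives |153 − 143| < c < 153 + 143, i.e. 10 < c < 296.
So c can be any integer from 11 to 295: 285 values.

285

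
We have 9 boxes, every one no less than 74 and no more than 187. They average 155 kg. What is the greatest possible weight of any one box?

Maximizing one value means minimizing the remaining 8.
The total is 9 × 155 = 1395.
The other 8 contribute at least 8 × 74 = 592, leaving at most 1395 − 592 = 803.
But each box is capped at 187, so the maximum is 187.
Achievable: one at 187 and the other 8 totalling 1208, which fits since 8 × 74 ≤ 1208 ≤ 8 × 187.

187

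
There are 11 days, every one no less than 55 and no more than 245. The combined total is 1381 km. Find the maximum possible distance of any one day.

245

To make one day as large as possible, make the other 10 as small as possible.
The other 10 contribute at least 10 × 55 = 550, leaving at most 1381 − 550 = 831.
But each day is capped at 245, so the maximum is 245.
Achievable: one at 245 and the other 10 totalling 1136, which fits since 10 × 55 ≤ 1136 ≤ 10 × 245.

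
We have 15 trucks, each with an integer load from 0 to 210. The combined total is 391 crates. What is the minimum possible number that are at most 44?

7

Each value above 44 is at least 45, contributing at least 45 − 0 = 45 above the floor 0.
The sum exceeds the floor total 0 by 391, so at most ⌊391/45⌋ = 8 exceed 44, and at least 7 are ≤ 44.
Exactly 7 works: 7 values at 0 and 8 at 45 total 360; raise one of the low values by 31 (still ≤ 44) to hit 391.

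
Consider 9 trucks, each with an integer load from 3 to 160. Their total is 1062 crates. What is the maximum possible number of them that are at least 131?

If k of the values are ≥ 131, the total is ≥ 131k + 3(9 − k).
Setting 131k + 3(9 − k) ≤ 1062 gives 128k ≤ 1035, so k ≤ 8.
k = 8 is achieved by 8 values at 131 and 1 at 3, total 1051; add 11 to one value (staying below 131) to reach 1062.

8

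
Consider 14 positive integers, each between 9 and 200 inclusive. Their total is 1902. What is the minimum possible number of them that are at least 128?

2

If only k of them are at least 128, the other 14 − k are at most 127, so the total is at most k·200 + (14 − k)·127.
This must reach 1902, so k·200 + (14 − k)·127 ≥ 1902, giving k ≥ 2.
Exactly 2 works: 2 values at 200 and 12 at 127 total 1924; lower one of the high values by 22 (still ≥ 128) to hit 1902.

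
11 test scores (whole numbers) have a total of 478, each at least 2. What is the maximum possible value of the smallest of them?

The average is 478/11 < 44, so some value is ≤ 43.
Taking 6 copies of 43 and 5 copies of 44 gives exactly 478, so 43 is attained.

43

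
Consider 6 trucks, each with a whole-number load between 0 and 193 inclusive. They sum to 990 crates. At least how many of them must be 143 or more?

If only k of them are at least 143, the other 6 − k are at most 142, so the total is at most k·193 + (6 − k)·142.
This must reach 990, so k·193 + (6 − k)·142 ≥ 990, giving k ≥ 3.
Exactly 3 works: 3 values at 193 and 3 at 142 total 1005; lower one of the high values by 15 (still ≥ 143) to hit 990.

3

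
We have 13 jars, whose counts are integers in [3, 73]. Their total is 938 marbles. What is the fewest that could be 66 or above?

If only k of them are at least 66, the other 13 − k are at most 65, so the total is at most k·73 + (13 − k)·65.
This must reach 938, so k·73 + (13 − k)·65 ≥ 938, giving k ≥ 12.
Exactly 12 works: 12 values at 73 and 1 at 65 total 941; lower one of the high values by 3 (still ≥ 66) to hit 938.

12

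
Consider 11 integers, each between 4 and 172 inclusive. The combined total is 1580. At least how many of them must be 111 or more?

Suppose at most 11 − j of them reach 111; then j values are ≤ 110 and the rest ≤ 172.
The total is then ≤ 110·j + 172·(11 − j) = 1892 − 62j. For this to be ≥ 1580 we need j ≤ 5, so at least 11 − 5 = 6 must reach 111.
Exactly 6 works: 6 values at 172 and 5 at 110 total 1582; lower one of the high values by 2 (still ≥ 111) to hit 1580.

6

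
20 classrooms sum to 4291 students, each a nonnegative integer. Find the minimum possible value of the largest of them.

The average is 4291/20 > 214, so not all 20 can be 214 or less; the largest is ≥ 215.
Taking 9 copies of 214 and 11 copies of 215 gives exactly 4291, so 215 is attained.

215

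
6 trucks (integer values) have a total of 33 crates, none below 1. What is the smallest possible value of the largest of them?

The average is 33/6 > 5, so not all 6 can be 5 or less; the largest is ≥ 6.
Equality holds with 3 values of 6 and 3 values of 5.

6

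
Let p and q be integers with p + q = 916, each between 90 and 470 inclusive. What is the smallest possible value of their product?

209620

Since p + q is fixed, pushing one of them to its bound minimizes the product.
At the endpoint p = 446, q = 916 − 446 = 470, so pq = 446 × 470 = 209620.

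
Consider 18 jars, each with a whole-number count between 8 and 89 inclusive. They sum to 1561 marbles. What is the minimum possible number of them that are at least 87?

5

Each value short of 87 is at most 86, costing at least 89 − 86 = 3 against the maximum total of 1602.
We can afford to lose at most 1602 − 1561 = 41, so at most ⌊41/3⌋ = 13 fall short, and at least 5 are ≥ 87.
Exactly 5 works: 5 values at 89 and 13 at 86 total 1563; lower one of the high values by 2 (still ≥ 87) to hit 1561.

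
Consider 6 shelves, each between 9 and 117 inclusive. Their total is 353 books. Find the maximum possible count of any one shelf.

117

To make one shelf as large as possible, make the other 5 as small as possible.
The other 5 contribute at least 5 × 9 = 45, leaving at most 353 − 45 = 308.
But each shelf is capped at 117, so the maximum is 117.
Achievable: one at 117 and the other 5 totalling 236, which fits since 5 × 9 ≤ 236 ≤ 5 × 117.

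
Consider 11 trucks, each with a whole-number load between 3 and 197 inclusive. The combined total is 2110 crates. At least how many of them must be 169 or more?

Suppose at most 11 − j of them reach 169; then j values are ≤ 168 and the rest ≤ 197.
The total is then ≤ 168·j + 197·(11 − j) = 2167 − 29j. For this to be ≥ 2110 we need j ≤ 1, so at least 11 − 1 = 10 must reach 169.
Exactly 10 works: 10 values at 197 and 1 at 168 total 2138; lower one of the high values by 28 (still ≥ 169) to hit 2110.

10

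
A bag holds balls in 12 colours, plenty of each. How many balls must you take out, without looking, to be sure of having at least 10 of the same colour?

You could draw 9 of every colour without reaching 10 of any — 108 in all.
One more forces 10 of some colour, so 108 + 1 = 109.

109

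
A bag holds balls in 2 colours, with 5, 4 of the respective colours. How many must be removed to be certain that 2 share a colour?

In the worst case you take as many as possible of each colour without reaching 2: 1 + 1 = 2.
The next one must give 2 of some colour, so 2 + 1 = 3.

3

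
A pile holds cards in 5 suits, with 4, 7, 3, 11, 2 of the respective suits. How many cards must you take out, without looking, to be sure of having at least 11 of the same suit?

In the worst case you take as many as possible of each suit without reaching 11: 4 + 7 + 3 + 10 + 2 = 26.
The next one must give 11 of some suit, so 26 + 1 = 27.

27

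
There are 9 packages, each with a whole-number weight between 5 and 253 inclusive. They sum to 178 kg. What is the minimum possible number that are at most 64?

7

If only k of them are at most 64, the other 9 − k are at least 65, so the total is at least (9 − k)·65 + k·5.
This is ≤ 178, so (9 − k)·65 + 5k ≤ 178, which gives k ≥ 7.
Exactly 7 works: 7 values at 5 and 2 at 65 total 165; raise one of the low values by 13 (still ≤ 64) to hit 178.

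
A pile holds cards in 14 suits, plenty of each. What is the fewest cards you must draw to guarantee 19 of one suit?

253

In the worst case you draw 18 of each of the 14 suits: 14 × 18 = 252.
One more forces 19 of some suit, so 252 + 1 = 253.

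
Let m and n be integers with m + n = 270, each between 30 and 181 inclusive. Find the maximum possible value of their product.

For a fixed sum, the product mn is largest when m and n are as close as possible.
Taking m = 135 and n = 135 (both in [30, 181]) gives mn = 18225.

18225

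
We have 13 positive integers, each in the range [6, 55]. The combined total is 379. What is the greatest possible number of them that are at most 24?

Each value at 24 or below falls at least 55 − 24 = 31 short of the ceiling 55.
The ceiling total is 13 × 55 = 715, and we need 379, so at most ⌊(715 − 379)/31⌋ = 10 can be that low.
k = 10 is achieved by 10 values at 24 and 3 at 55, total 405; lower one of the 55's by 26 (still > 24) to reach 379.

10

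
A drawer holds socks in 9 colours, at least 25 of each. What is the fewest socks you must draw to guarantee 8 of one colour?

64

You could draw 7 of every colour without reaching 8 of any — 63 in all.
One more forces 8 of some colour, so 63 + 1 = 64.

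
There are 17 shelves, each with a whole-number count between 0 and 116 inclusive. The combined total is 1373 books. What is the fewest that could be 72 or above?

4

If only k of them are at least 72, the other 17 − k are at most 71, so the total is at most k·116 + (17 − k)·71.
This must reach 1373, so k·116 + (17 − k)·71 ≥ 1373, giving k ≥ 4.
Exactly 4 works: 4 values at 116 and 13 at 71 total 1387; lower one of the high values by 14 (still ≥ 72) to hit 1373.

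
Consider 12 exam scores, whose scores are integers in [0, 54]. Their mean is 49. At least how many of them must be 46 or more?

The total is 12 × 49 = 588.
Suppose at most 12 − j of them reach 46; then j values are ≤ 45 and the rest ≤ 54.
The total is then ≤ 45·j + 54·(12 − j) = 648 − 9j. For this to be ≥ 588 we need j ≤ 6, so at least 12 − 6 = 6 must reach 46.
Exactly 6 works: 6 values at 54 and 6 at 45 total 594; lower one of the high values by 6 (still ≥ 46) to hit 588.

6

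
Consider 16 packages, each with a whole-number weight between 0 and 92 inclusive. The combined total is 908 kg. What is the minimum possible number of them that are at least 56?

If only k of them are at least 56, the other 16 − k are at most 55, so the total is at most k·92 + (16 − k)·55.
This must reach 908, so k·92 + (16 − k)·55 ≥ 908, giving k ≥ 1.
Exactly 1 works: 1 value at 92 and 15 at 55 total 917; lower one of the high values by 9 (still ≥ 56) to hit 908.

1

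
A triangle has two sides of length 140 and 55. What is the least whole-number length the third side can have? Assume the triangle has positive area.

The third side must exceed |140 − 55| = 85.
The smallest integer above 85 is 86.

86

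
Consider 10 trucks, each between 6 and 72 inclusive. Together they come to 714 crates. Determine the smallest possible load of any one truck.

66

To make one truck as small as possible, make the other 9 as large as possible.
The other 9 contribute at most 9 × 72 = 648, leaving at least 714 − 648 = 66.
Since 66 ≥ 6, this is achievable: one at 66 and 9 at 72.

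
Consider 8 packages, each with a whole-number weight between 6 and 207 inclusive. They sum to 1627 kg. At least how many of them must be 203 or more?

3

Suppose at most 8 − j of them reach 203; then j values are ≤ 202 and the rest ≤ 207.
The total is then ≤ 202·j + 207·(8 − j) = 1656 − 5j. For this to be ≥ 1627 we need j ≤ 5, so at least 8 − 5 = 3 must reach 203.
Exactly 3 works: 3 values at 207 and 5 at 202 total 1631; lower one of the high values by 4 (still ≥ 203) to hit 1627.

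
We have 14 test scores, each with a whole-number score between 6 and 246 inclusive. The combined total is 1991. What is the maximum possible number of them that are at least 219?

8

With k values at 219 or above and the rest at least 6, the sum is at least 84 + 213k.
Since the sum is 1991, we need 213k ≤ 1907, i.e. k ≤ 8.
k = 8 is achieved by 8 values at 219 and 6 at 6, total 1788; add 203 to one value (staying below 219) to reach 1991.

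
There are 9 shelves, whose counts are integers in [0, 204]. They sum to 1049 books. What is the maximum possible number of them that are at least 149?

With k values at 149 or above and the rest at least 0, the sum is at least 0 + 149k.
Since the sum is 1049, we need 149k ≤ 1049, i.e. k ≤ 7.
k = 7 is achieved by 7 values at 149 and 2 at 0, total 1043; add 6 to one value (staying below 149) to reach 1049.

7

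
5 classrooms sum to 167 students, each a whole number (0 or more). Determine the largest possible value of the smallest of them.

The 5 values sum to 167, so their minimum is at most ⌊167/5⌋ = 33.
Taking 3 copies of 33 and 2 copies of 34 gives exactly 167, so 33 is attained.

33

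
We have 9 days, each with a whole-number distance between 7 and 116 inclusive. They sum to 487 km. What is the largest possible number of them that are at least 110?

4

With k values at 110 or above and the rest at least 7, the sum is at least 63 + 103k.
Since the sum is 487, we need 103k ≤ 424, i.e. k ≤ 4.
k = 4 is achieved by 4 values at 110 and 5 at 7, total 475; add 12 to one value (staying below 110) to reach 487.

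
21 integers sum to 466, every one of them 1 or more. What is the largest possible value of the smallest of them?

If every one of the 21 were at least 23, the total would be at least 21 × 23 = 483 > 466.
Equality holds with 17 values of 22 and 4 values of 23.

22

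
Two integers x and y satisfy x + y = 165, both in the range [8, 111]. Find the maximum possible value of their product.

For a fixed sum, the product xy is largest when x and y are as close as possible.
Taking x = 82 and y = 83 (both in [8, 111]) gives xy = 6806.

6806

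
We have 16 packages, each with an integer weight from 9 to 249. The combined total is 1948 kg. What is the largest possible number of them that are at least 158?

12

Suppose k of them are at least 158. Those contribute at least 158 each and the other 16 − k at least 9 each.
So the total is at least 158k + 9(16 − k) = 144 + 149k. This must be ≤ 1948, giving k ≤ 12.
k = 12 is achieved by 12 values at 158 and 4 at 9, total 1932; add 16 to one value (staying below 158) to reach 1948.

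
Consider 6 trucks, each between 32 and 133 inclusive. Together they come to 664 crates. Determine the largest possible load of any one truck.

Maximizing one value means minimizing the remaining 5.
The other 5 contribute at least 5 × 32 = 160, leaving at most 664 − 160 = 504.
But each truck is capped at 133, so the maximum is 133.
Achievable: one at 133 and the other 5 totalling 531, which fits since 5 × 32 ≤ 531 ≤ 5 × 133.

133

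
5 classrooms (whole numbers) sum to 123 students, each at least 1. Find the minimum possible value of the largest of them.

The average is 123/5 > 24, so not all 5 can be 24 or less; the largest is ≥ 25.
Taking 2 copies of 24 and 3 copies of 25 gives exactly 123, so 25 is attained.

25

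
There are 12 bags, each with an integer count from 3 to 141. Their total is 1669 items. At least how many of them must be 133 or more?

If only k of them are at least 133, the other 12 − k are at most 132, so the total is at most k·141 + (12 − k)·132.
This must reach 1669, so k·141 + (12 − k)·132 ≥ 1669, giving k ≥ 10.
Exactly 10 works: 10 values at 141 and 2 at 132 total 1674; lower one of the high values by 5 (still ≥ 133) to hit 1669.

10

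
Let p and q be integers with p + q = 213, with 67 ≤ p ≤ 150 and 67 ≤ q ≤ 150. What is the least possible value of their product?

9782

Since p + q is fixed, pushing one of them to its bound minimizes the product.
The extreme feasible split is p = 67, q = 146, giving pq = 9782.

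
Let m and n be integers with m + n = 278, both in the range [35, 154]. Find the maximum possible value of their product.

mn = m(278 − m) is maximized when m is as near 278/2 as the bounds allow.
Taking m = 139 and n = 139 (both in [35, 154]) gives mn = 19321.

19321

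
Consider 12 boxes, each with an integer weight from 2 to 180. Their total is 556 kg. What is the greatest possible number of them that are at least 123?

4

If k of the values are ≥ 123, the total is ≥ 123k + 2(12 − k).
Setting 123k + 2(12 − k) ≤ 556 gives 121k ≤ 532, so k ≤ 4.
k = 4 is achieved by 4 values at 123 and 8 at 2, total 508; add 48 to one value (staying below 123) to reach 556.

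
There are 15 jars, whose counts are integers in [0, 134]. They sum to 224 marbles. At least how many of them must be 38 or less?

If only k of them are at most 38, the other 15 − k are at least 39, so the total is at least (15 − k)·39 + k·0.
This is ≤ 224, so (15 − k)·39 + 0k ≤ 224, which gives k ≥ 10.
Exactly 10 works: 10 values at 0 and 5 at 39 total 195; raise one of the low values by 29 (still ≤ 38) to hit 224.

10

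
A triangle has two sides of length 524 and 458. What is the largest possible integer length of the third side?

981

The third side must be less than 524 + 458 = 982.
The largest integer below 982 is 981.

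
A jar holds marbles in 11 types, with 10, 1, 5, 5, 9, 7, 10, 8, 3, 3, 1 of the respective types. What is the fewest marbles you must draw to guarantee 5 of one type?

In the worst case you take as many as possible of each type without reaching 5: 4 + 1 + 4 + 4 + 4 + 4 + 4 + 4 + 3 + 3 + 1 = 36.
The next one must give 5 of some type, so 36 + 1 = 37.

37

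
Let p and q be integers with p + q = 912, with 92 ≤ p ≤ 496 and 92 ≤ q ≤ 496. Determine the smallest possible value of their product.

206336

pq = p(912 − p) is concave in p, so over [416, 496] it is minimized at an endpoint.
At the endpoint p = 416, q = 912 − 416 = 496, so pq = 416 × 496 = 206336.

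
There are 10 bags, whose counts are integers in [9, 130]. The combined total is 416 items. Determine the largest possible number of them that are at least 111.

Suppose k of them are at least 111. Those contribute at least 111 each and the other 10 − k at least 9 each.
So the total is at least 111k + 9(10 − k) = 90 + 102k. This must be ≤ 416, giving k ≤ 3.
k = 3 is achieved by 3 values at 111 and 7 at 9, total 396; add 20 to one value (staying below 111) to reach 416.

3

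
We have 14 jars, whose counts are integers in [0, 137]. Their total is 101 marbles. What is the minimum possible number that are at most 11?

6

Each value above 11 is at least 12, contributing at least 12 − 0 = 12 above the floor 0.
The sum exceeds the floor total 0 by 101, so at most ⌊101/12⌋ = 8 exceed 11, and at least 6 are ≤ 11.
Exactly 6 works: 6 values at 0 and 8 at 12 total 96; raise one of the low values by 5 (still ≤ 11) to hit 101.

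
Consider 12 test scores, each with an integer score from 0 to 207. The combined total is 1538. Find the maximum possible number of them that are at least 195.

7

With k values at 195 or above and the rest at least 0, the sum is at least 0 + 195k.
Since the sum is 1538, we need 195k ≤ 1538, i.e. k ≤ 7.
k = 7 is achieved by 7 values at 195 and 5 at 0, total 1365; add 173 to one value (staying below 195) to reach 1538.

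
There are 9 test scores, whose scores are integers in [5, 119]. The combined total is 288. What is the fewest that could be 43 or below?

Let j be the number exceeding 43. Then the total is ≥ 44·j + 5·(9 − j) = 45 + 39j.
So 39j ≤ 243 and j ≤ 6; hence at least 9 − 6 = 3 are ≤ 43.
Exactly 3 works: 3 values at 5 and 6 at 44 total 279; raise one of the low values by 9 (still ≤ 43) to hit 288.

3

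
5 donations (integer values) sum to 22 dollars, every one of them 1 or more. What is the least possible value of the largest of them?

5

Some value must be at least ⌈22/5⌉ = 5, since 5 × 4 = 20 < 22.
Achievable: 2 of them at 5 and 3 at 4 total 22.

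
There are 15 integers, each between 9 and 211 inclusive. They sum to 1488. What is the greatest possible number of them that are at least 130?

11

Suppose k of them are at least 130. Those contribute at least 130 each and the other 15 − k at least 9 each.
So the total is at least 130k + 9(15 − k) = 135 + 121k. This must be ≤ 1488, giving k ≤ 11.
k = 11 is achieved by 11 values at 130 and 4 at 9, total 1466; add 22 to one value (staying below 130) to reach 1488.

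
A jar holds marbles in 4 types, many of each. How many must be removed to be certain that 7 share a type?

In the worst case you draw 6 of each of the 4 types: 4 × 6 = 24.
One more forces 7 of some type, so 24 + 1 = 25.

25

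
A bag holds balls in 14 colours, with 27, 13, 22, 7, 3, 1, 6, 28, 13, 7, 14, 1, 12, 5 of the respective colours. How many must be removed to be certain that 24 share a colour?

In the worst case you take as many as possible of each colour without reaching 24: 23 + 13 + 22 + 7 + 3 + 1 + 6 + 23 + 13 + 7 + 14 + 1 + 12 + 5 = 150.
The next one must give 24 of some colour, so 150 + 1 = 151.

151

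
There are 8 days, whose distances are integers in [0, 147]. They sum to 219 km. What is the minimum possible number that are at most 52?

4

If only k of them are at most 52, the other 8 − k are at least 53, so the total is at least (8 − k)·53 + k·0.
This is ≤ 219, so (8 − k)·53 + 0k ≤ 219, which gives k ≥ 4.
Exactly 4 works: 4 values at 0 and 4 at 53 total 212; raise one of the low values by 7 (still ≤ 52) to hit 219.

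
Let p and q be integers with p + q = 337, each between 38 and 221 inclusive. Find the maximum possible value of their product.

28392

For a fixed sum, the product pq is largest when p and q are as close as possible.
Taking p = 168 and q = 169 (both in [38, 221]) gives pq = 28392.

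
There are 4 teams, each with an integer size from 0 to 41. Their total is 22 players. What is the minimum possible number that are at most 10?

2

Each value above 10 is at least 11, contributing at least 11 − 0 = 11 above the floor 0.
The sum exceeds the floor total 0 by 22, so at most ⌊22/11⌋ = 2 exceed 10, and at least 2 are ≤ 10.
Exactly 2 works: 2 values at 0 and 2 at 11 total 22.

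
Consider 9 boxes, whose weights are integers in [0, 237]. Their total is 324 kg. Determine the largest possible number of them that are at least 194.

With k values at 194 or above and the rest at least 0, the sum is at least 0 + 194k.
Since the sum is 324, we need 194k ≤ 324, i.e. k ≤ 1.
k = 1 is achieved by 1 value at 194 and 8 at 0, total 194; add 130 to one value (staying below 194) to reach 324.

1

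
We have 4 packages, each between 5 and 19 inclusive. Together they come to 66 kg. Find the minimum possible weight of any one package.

To make one package as small as possible, make the other 3 as large as possible.
The other 3 contribute at most 3 × 19 = 57, leaving at least 66 − 57 = 9.
Since 9 ≥ 5, this is achievable: one at 9 and 3 at 19.

9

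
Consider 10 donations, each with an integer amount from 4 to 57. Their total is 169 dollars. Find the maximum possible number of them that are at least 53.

2

If k of the values are ≥ 53, the total is ≥ 53k + 4(10 − k).
Setting 53k + 4(10 − k) ≤ 169 gives 49k ≤ 129, so k ≤ 2.
k = 2 is achieved by 2 values at 53 and 8 at 4, total 138; add 31 to one value (staying below 53) to reach 169.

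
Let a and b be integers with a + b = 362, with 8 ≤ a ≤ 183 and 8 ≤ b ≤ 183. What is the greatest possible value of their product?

ab = a(362 − a) is maximized when a is as near 362/2 as the bounds allow.
Taking a = 181 and b = 181 (both in [8, 183]) gives ab = 32761.

32761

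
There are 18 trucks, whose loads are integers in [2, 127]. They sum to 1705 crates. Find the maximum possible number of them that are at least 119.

If k of the values are ≥ 119, the total is ≥ 119k + 2(18 − k).
Setting 119k + 2(18 − k) ≤ 1705 gives 117k ≤ 1669, so k ≤ 14.
k = 14 is achieved by 14 values at 119 and 4 at 2, total 1674; add 31 to one value (staying below 119) to reach 1705.

14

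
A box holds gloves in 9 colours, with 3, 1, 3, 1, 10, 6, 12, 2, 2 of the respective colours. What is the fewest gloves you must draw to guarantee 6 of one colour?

28

In the worst case you take as many as possible of each colour without reaching 6: 3 + 1 + 3 + 1 + 5 + 5 + 5 + 2 + 2 = 27.
The next one must give 6 of some colour, so 27 + 1 = 28.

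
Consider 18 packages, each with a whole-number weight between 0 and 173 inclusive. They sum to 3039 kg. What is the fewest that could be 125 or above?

17

If only k of them are at least 125, the other 18 − k are at most 124, so the total is at most k·173 + (18 − k)·124.
This must reach 3039, so k·173 + (18 − k)·124 ≥ 3039, giving k ≥ 17.
Exactly 17 works: 17 values at 173 and 1 at 124 total 3065; lower one of the high values by 26 (still ≥ 125) to hit 3039.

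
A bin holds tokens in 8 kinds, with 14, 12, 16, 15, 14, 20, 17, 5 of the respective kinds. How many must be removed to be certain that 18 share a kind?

In the worst case you take as many as possible of each kind without reaching 18: 14 + 12 + 16 + 15 + 14 + 17 + 17 + 5 = 110.
The next one must give 18 of some kind, so 110 + 1 = 111.

111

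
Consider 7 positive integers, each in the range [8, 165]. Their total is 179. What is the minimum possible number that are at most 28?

Let j be the number exceeding 28. Then the total is ≥ 29·j + 8·(7 − j) = 56 + 21j.
So 21j ≤ 123 and j ≤ 5; hence at least 7 − 5 = 2 are ≤ 28.
Exactly 2 works: 2 values at 8 and 5 at 29 total 161; raise one of the low values by 18 (still ≤ 28) to hit 179.

2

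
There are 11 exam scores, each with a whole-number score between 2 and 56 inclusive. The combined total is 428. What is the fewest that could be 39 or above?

Suppose at most 11 − j of them reach 39; then j values are ≤ 38 and the rest ≤ 56.
The total is then ≤ 38·j + 56·(11 − j) = 616 − 18j. For this to be ≥ 428 we need j ≤ 10, so at least 11 − 10 = 1 must reach 39.
Exactly 1 works: 1 value at 56 and 10 at 38 total 436; lower one of the high values by 8 (still ≥ 39) to hit 428.

1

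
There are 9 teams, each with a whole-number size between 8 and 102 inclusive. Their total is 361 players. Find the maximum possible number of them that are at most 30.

7

Suppose k of them are at most 30. Those contribute at most 30 each and the rest at most 102 each.
So the total is at most 30k + 102(9 − k) = 918 − 72k. This must still be ≥ 361, so k ≤ 7.
k = 7 is achieved by 7 values at 30 and 2 at 102, total 414; lower one of the 102's by 53 (still > 30) to reach 361.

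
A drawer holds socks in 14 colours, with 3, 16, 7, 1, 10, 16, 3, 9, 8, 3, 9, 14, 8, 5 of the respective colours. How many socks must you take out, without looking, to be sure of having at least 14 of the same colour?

106

In the worst case you take as many as possible of each colour without reaching 14: 3 + 13 + 7 + 1 + 10 + 13 + 3 + 9 + 8 + 3 + 9 + 13 + 8 + 5 = 105.
The next one must give 14 of some colour, so 105 + 1 = 106.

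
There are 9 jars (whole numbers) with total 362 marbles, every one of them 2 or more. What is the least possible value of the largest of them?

Some value must be at least ⌈362/9⌉ = 41, since 9 × 40 = 360 < 362.
Taking 7 copies of 40 and 2 copies of 41 gives exactly 362, so 41 is attained.

41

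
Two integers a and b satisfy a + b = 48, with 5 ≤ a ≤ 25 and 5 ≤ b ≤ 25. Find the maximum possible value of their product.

With a + b fixed, ab peaks when the two are closest together.
Taking a = 24 and b = 24 (both in [5, 25]) gives ab = 576.

576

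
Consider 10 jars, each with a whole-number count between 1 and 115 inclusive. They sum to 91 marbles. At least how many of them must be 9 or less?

1

If only k of them are at most 9, the other 10 − k are at least 10, so the total is at least (10 − k)·10 + k·1.
This is ≤ 91, so (10 − k)·10 + 1k ≤ 91, which gives k ≥ 1.
Exactly 1 works: 1 value at 1 and 9 at 10 total 91.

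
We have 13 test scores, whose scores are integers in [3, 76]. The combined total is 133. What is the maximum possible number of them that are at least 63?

1

If k of the values are ≥ 63, the total is ≥ 63k + 3(13 − k).
Setting 63k + 3(13 − k) ≤ 133 gives 60k ≤ 94, so k ≤ 1.
k = 1 is achieved by 1 value at 63 and 12 at 3, total 99; add 34 to one value (staying below 63) to reach 133.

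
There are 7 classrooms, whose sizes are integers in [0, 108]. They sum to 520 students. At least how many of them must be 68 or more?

2

Each value short of 68 is at most 67, costing at least 108 − 67 = 41 against the maximum total of 756.
We can afford to lose at most 756 − 520 = 236, so at most ⌊236/41⌋ = 5 fall short, and at least 2 are ≥ 68.
Exactly 2 works: 2 values at 108 and 5 at 67 total 551; lower one of the high values by 31 (still ≥ 68) to hit 520.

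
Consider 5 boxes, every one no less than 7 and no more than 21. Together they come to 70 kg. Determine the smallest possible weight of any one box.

7

To make one box as small as possible, make the other 4 as large as possible.
The other 4 can take up 4 × 21 = 84 ≥ 70 − 7, so one box can sit at its floor of 7.
Achievable: one at 7 and the other 4 totalling 63, which fits since 4 × 7 ≤ 63 ≤ 4 × 21.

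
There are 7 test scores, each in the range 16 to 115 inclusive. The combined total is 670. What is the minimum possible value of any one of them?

16

To make one score as small as possible, make the other 6 as large as possible.
The other 6 can take up 6 × 115 = 690 ≥ 670 − 16, so one score can sit at its floor of 16.
Achievable: one at 16 and the other 6 totalling 654, which fits since 6 × 16 ≤ 654 ≤ 6 × 115.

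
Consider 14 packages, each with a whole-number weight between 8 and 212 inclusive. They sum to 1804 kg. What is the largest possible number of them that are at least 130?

With k values at 130 or above and the rest at least 8, the sum is at least 112 + 122k.
Since the sum is 1804, we need 122k ≤ 1692, i.e. k ≤ 13.
k = 13 is achieved by 13 values at 130 and 1 at 8, total 1698; add 106 to one value (staying below 130) to reach 1804.

13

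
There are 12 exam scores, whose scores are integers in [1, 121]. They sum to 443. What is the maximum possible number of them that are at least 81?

If k of the values are ≥ 81, the total is ≥ 81k + 1(12 − k).
Setting 81k + 1(12 − k) ≤ 443 gives 80k ≤ 431, so k ≤ 5.
k = 5 is achieved by 5 values at 81 and 7 at 1, total 412; add 31 to one value (staying below 81) to reach 443.

5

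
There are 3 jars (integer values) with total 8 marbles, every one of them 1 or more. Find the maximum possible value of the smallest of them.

If every one of the 3 were at least 3, the total would be at least 3 × 3 = 9 > 8.
Equality holds with 1 value of 2 and 2 values of 3.

2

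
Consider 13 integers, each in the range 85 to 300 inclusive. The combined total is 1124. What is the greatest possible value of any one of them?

Maximizing one value means minimizing the remaining 12.
The other 12 contribute at least 12 × 85 = 1020, leaving at most 1124 − 1020 = 104.
Since 104 ≤ 300, this is achievable: one at 104 and 12 at 85.

104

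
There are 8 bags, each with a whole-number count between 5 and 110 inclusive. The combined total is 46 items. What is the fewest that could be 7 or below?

If only k of them are at most 7, the other 8 − k are at least 8, so the total is at least (8 − k)·8 + k·5.
This is ≤ 46, so (8 − k)·8 + 5k ≤ 46, which gives k ≥ 6.
Exactly 6 works: 6 values at 5 and 2 at 8 total 46.

6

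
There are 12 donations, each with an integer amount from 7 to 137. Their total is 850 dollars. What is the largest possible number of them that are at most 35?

Each value at 35 or below falls at least 137 − 35 = 102 short of the ceiling 137.
The ceiling total is 12 × 137 = 1644, and we need 850, so at most ⌊(1644 − 850)/102⌋ = 7 can be that low.
k = 7 is achieved by 7 values at 35 and 5 at 137, total 930; lower one of the 137's by 80 (still > 35) to reach 850.

7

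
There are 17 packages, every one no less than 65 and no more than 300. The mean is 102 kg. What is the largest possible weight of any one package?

Maximizing one value means minimizing the remaining 16.
The total is 17 × 102 = 1734.
The other 16 contribute at least 16 × 65 = 1040, leaving at most 1734 − 1040 = 694.
But each package is capped at 300, so the maximum is 300.
Achievable: one at 300 and the other 16 totalling 1434, which fits since 16 × 65 ≤ 1434 ≤ 16 × 300.

300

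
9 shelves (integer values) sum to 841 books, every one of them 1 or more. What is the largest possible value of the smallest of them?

The 9 values sum to 841, so their minimum is at most ⌊841/9⌋ = 93.
Taking 5 copies of 93 and 4 copies of 94 gives exactly 841, so 93 is attained.

93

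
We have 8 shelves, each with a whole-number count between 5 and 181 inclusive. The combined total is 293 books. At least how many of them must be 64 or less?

If only k of them are at most 64, the other 8 − k are at least 65, so the total is at least (8 − k)·65 + k·5.
This is ≤ 293, so (8 − k)·65 + 5k ≤ 293, which gives k ≥ 4.
Exactly 4 works: 4 values at 5 and 4 at 65 total 280; raise one of the low values by 13 (still ≤ 64) to hit 293.

4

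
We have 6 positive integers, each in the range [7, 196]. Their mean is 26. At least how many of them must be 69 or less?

The total is 6 × 26 = 156.
Each value above 69 is at least 70, contributing at least 70 − 7 = 63 above the floor 7.
The sum exceeds the floor total 42 by 114, so at most ⌊114/63⌋ = 1 exceed 69, and at least 5 are ≤ 69.
Exactly 5 works: 5 values at 7 and 1 at 70 total 105; raise one of the low values by 51 (still ≤ 69) to hit 156.

5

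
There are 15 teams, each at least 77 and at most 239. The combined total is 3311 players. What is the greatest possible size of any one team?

To make one team as large as possible, make the other 14 as small as possible.
The other 14 contribute at least 14 × 77 = 1078, leaving at most 3311 − 1078 = 2233.
But each team is capped at 239, so the maximum is 239.
Achievable: one at 239 and the other 14 totalling 3072, which fits since 14 × 77 ≤ 3072 ≤ 14 × 239.

239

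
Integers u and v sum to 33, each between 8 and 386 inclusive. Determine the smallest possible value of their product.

200

For a fixed sum, uv is smallest when u and v are as far apart as possible.
At the endpoint u = 8, v = 33 − 8 = 25, so uv = 8 × 25 = 200.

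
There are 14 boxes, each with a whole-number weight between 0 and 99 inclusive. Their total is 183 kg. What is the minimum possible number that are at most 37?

10

Each value above 37 is at least 38, contributing at least 38 − 0 = 38 above the floor 0.
The sum exceeds the floor total 0 by 183, so at most ⌊183/38⌋ = 4 exceed 37, and at least 10 are ≤ 37.
Exactly 10 works: 10 values at 0 and 4 at 38 total 152; raise one of the low values by 31 (still ≤ 37) to hit 183.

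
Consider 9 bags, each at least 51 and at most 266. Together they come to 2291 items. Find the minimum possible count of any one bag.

163

To make one bag as small as possible, make the other 8 as large as possible.
The other 8 contribute at most 8 × 266 = 2128, leaving at least 2291 − 2128 = 163.
Since 163 ≥ 51, this is achievable: one at 163 and 8 at 266.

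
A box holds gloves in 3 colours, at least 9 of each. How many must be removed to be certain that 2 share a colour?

In the worst case you draw 1 of each of the 3 colours: 3 × 1 = 3.
One more forces 2 of some colour, so 3 + 1 = 4.

4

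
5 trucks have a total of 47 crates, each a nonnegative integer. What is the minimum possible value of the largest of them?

The average is 47/5 > 9, so not all 5 can be 9 or less; the largest is ≥ 10.
Equality holds with 2 values of 10 and 3 values of 9.

10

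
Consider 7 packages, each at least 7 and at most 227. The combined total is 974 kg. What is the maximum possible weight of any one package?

Maximizing one value means minimizing the remaining 6.
The other 6 contribute at least 6 × 7 = 42, leaving at most 974 − 42 = 932.
But each package is capped at 227, so the maximum is 227.
Achievable: one at 227 and the other 6 totalling 747, which fits since 6 × 7 ≤ 747 ≤ 6 × 227.

227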